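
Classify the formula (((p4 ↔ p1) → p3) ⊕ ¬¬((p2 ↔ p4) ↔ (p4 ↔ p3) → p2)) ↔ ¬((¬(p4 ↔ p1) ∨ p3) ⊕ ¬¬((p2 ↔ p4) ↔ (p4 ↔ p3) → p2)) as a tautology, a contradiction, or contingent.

contradiction

p1  p2  p3  p4  |  (p4 ↔ p1)  ((p4 ↔ p1) → p3)  (p2 ↔ p4)  (p4 ↔ p3)  ((p4 ↔ p3) → p2)  ¬(p4 ↔ p1)  (¬(p4 ↔ p1) ∨ p3)  φ
1   1   1   1   |      1             1              1          1             1              0               1          0
1   1   1   0   |      0             1              0          0             1              1               1          0
1   1   0   1   |      1             0              1          0             1              0               0          0
1   1   0   0   |      0             1              0          1             1              1               1          0
1   0   1   1   |      1             1              0          1             0              0               1          0
1   0   1   0   |      0             1              1          0             1              1               1          0
1   0   0   1   |      1             0              0          0             1              0               0          0
1   0   0   0   |      0             1              1          1             0              1               1          0
0   1   1   1   |      0             1              1          1             1              1               1          0
0   1   1   0   |      1             1              0          0             1              0               1          0
0   1   0   1   |      0             1              1          0             1              1               1          0
0   1   0   0   |      1             0              0          1             1              0               0          0
0   0   1   1   |      0             1              0          1             0              1               1          0
0   0   1   0   |      1             1              1          0             1              0               1          0
0   0   0   1   |      0             1              0          0             1              1               1          0
0   0   0   0   |      1             0              1          1             0              0               0          0
Every row is 0, so the formula is a contradiction.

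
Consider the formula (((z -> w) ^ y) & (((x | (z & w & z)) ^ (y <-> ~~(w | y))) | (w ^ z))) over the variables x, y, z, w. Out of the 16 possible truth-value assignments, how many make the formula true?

7

x | y | z | w | φ
- | - | - | - | -
F | F | F | F | T
F | F | F | T | T
F | F | T | F | F
F | F | T | T | T
F | T | F | F | F
F | T | F | T | F
F | T | T | F | T
F | T | T | T | F
T | F | F | F | F
T | F | F | T | T
T | F | T | F | F
T | F | T | T | T
T | T | F | F | F
T | T | F | T | F
T | T | T | F | T
T | T | T | T | F
The formula is true on 7 of the 16 rows.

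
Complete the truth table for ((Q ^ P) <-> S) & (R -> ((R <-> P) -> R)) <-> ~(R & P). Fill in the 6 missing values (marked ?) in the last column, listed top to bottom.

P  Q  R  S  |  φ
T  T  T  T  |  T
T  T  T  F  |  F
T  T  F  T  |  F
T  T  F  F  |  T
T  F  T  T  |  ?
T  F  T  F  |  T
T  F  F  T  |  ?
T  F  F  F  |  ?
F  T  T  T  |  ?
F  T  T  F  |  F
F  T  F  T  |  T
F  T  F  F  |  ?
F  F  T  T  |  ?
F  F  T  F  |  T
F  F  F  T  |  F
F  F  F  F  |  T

F, T, F, T, F, F

Row P=T, Q=F, R=T, S=T: (((Q ^ P) <-> S) & (R -> ((R <-> P) -> R))) = T, ~(R & P) = F, so the formula = F.
Row P=T, Q=F, R=F, S=T: (((Q ^ P) <-> S) & (R -> ((R <-> P) -> R))) = T, ~(R & P) = T, so the formula = T.
Row P=T, Q=F, R=F, S=F: (((Q ^ P) <-> S) & (R -> ((R <-> P) -> R))) = F, ~(R & P) = T, so the formula = F.
Row P=F, Q=T, R=T, S=T: (((Q ^ P) <-> S) & (R -> ((R <-> P) -> R))) = T, ~(R & P) = T, so the formula = T.
Row P=F, Q=T, R=F, S=F: (((Q ^ P) <-> S) & (R -> ((R <-> P) -> R))) = F, ~(R & P) = T, so the formula = F.
Row P=F, Q=F, R=T, S=T: (((Q ^ P) <-> S) & (R -> ((R <-> P) -> R))) = F, ~(R & P) = T, so the formula = F.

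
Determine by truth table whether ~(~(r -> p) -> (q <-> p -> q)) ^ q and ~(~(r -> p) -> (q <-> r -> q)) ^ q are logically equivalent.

not equivalent

p  q  r  |  φ  ψ
F  F  F  |  F  F
F  F  T  |  T  F
F  T  F  |  T  T
F  T  T  |  T  T
T  F  F  |  F  F
T  F  T  |  F  F
T  T  F  |  T  T
T  T  T  |  T  T
The columns differ at p=F, q=F, r=T (φ=T, ψ=F), so they are not equivalent.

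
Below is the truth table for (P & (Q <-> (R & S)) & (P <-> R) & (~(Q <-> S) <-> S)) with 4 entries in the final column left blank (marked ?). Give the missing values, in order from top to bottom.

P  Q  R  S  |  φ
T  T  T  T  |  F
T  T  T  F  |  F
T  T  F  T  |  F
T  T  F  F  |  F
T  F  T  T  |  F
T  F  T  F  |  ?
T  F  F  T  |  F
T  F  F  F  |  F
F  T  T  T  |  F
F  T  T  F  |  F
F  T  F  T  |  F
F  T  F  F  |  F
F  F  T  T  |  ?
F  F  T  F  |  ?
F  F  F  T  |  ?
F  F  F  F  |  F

Row P=T, Q=F, R=T, S=F: (Q <-> (R & S)) = T, (P <-> R) = T, (~(Q <-> S) <-> S) = T, so the formula = T.
Row P=F, Q=F, R=T, S=T: (Q <-> (R & S)) = F, (P <-> R) = F, (~(Q <-> S) <-> S) = T, so the formula = F.
Row P=F, Q=F, R=T, S=F: (Q <-> (R & S)) = T, (P <-> R) = F, (~(Q <-> S) <-> S) = T, so the formula = F.
Row P=F, Q=F, R=F, S=T: (Q <-> (R & S)) = T, (P <-> R) = T, (~(Q <-> S) <-> S) = T, so the formula = F.

T, F, F, F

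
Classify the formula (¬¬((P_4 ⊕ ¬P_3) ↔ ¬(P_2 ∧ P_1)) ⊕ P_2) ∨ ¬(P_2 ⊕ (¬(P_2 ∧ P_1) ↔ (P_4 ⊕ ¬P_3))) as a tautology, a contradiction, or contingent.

 P_1  |  P_2  |  P_3  |  P_4  |  ¬P_3 | (P_4 ⊕ ¬P_3) | (P_2 ∧ P_1) | ¬(P_2 ∧ P_1) |   φ  
----- | ----- | ----- | ----- | ----- | ------------ | ----------- | ------------ | -----
 True |  True |  True |  True | False |     True     |     True    |    False     |  True
 True |  True |  True | False | False |    False     |     True    |    False     |  True
 True |  True | False |  True |  True |    False     |     True    |    False     |  True
 True |  True | False | False |  True |     True     |     True    |    False     |  True
 True | False |  True |  True | False |     True     |    False    |     True     |  True
 True | False |  True | False | False |    False     |    False    |     True     |  True
 True | False | False |  True |  True |    False     |    False    |     True     |  True
 True | False | False | False |  True |     True     |    False    |     True     |  True
False |  True |  True |  True | False |     True     |    False    |     True     |  True
False |  True |  True | False | False |    False     |    False    |     True     |  True
False |  True | False |  True |  True |    False     |    False    |     True     |  True
False |  True | False | False |  True |     True     |    False    |     True     |  True
False | False |  True |  True | False |     True     |    False    |     True     |  True
False | False |  True | False | False |    False     |    False    |     True     |  True
False | False | False |  True |  True |    False     |    False    |     True     |  True
False | False | False | False |  True |     True     |    False    |     True     |  True
Every row is True, so the formula is a tautology.

tautology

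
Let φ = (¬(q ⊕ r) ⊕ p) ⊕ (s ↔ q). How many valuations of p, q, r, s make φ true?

8

p  q  r  s  |  (q ⊕ r)  ¬(q ⊕ r)  (¬(q ⊕ r) ⊕ p)  (s ↔ q)  ((¬(q ⊕ r) ⊕ p) ⊕ (s ↔ q))
1  1  1  1  |     0        1            0            1                 1             
1  1  1  0  |     0        1            0            0                 0             
1  1  0  1  |     1        0            1            1                 0             
1  1  0  0  |     1        0            1            0                 1             
1  0  1  1  |     1        0            1            0                 1             
1  0  1  0  |     1        0            1            1                 0             
1  0  0  1  |     0        1            0            0                 0             
1  0  0  0  |     0        1            0            1                 1             
0  1  1  1  |     0        1            1            1                 0             
0  1  1  0  |     0        1            1            0                 1             
0  1  0  1  |     1        0            0            1                 1             
0  1  0  0  |     1        0            0            0                 0             
0  0  1  1  |     1        0            0            0                 0             
0  0  1  0  |     1        0            0            1                 1             
0  0  0  1  |     0        1            1            0                 1             
0  0  0  0  |     0        1            1            1                 0             
The formula is true on 8 of the 16 rows.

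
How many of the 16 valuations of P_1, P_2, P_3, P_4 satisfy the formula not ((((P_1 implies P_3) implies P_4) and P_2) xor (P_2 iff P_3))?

7

P_1 | P_2 | P_3 | P_4 || φ
 1  |  1  |  1  |  1  || 1
 1  |  1  |  1  |  0  || 0
 1  |  1  |  0  |  1  || 0
 1  |  1  |  0  |  0  || 0
 1  |  0  |  1  |  1  || 1
 1  |  0  |  1  |  0  || 1
 1  |  0  |  0  |  1  || 0
 1  |  0  |  0  |  0  || 0
 0  |  1  |  1  |  1  || 1
 0  |  1  |  1  |  0  || 0
 0  |  1  |  0  |  1  || 0
 0  |  1  |  0  |  0  || 1
 0  |  0  |  1  |  1  || 1
 0  |  0  |  1  |  0  || 1
 0  |  0  |  0  |  1  || 0
 0  |  0  |  0  |  0  || 0
The formula is true on 7 of the 16 rows.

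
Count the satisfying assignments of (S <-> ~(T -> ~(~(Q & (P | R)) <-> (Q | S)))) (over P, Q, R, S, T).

P | Q | R | S | T | φ
- | - | - | - | - | -
T | T | T | T | T | F
T | T | T | T | F | F
T | T | T | F | T | T
T | T | T | F | F | T
T | T | F | T | T | F
T | T | F | T | F | F
T | T | F | F | T | T
T | T | F | F | F | T
T | F | T | T | T | T
T | F | T | T | F | F
T | F | T | F | T | T
T | F | T | F | F | T
T | F | F | T | T | T
T | F | F | T | F | F
T | F | F | F | T | T
T | F | F | F | F | T
F | T | T | T | T | F
F | T | T | T | F | F
F | T | T | F | T | T
F | T | T | F | F | T
F | T | F | T | T | T
F | T | F | T | F | F
F | T | F | F | T | F
F | T | F | F | F | T
F | F | T | T | T | T
F | F | T | T | F | F
F | F | T | F | T | T
F | F | T | F | F | T
F | F | F | T | T | T
F | F | F | T | F | F
F | F | F | F | T | T
F | F | F | F | F | T
The formula is true on 20 of the 32 rows.

20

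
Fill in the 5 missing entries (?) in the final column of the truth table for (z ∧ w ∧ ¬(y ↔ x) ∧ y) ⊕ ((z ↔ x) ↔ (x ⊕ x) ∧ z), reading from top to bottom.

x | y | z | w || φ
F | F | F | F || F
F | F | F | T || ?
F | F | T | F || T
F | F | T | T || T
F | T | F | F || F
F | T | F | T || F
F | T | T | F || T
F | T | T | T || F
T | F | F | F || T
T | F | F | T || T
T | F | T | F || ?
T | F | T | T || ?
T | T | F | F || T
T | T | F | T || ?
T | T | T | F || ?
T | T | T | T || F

Row x=F, y=F, z=F, w=T: (z ∧ w ∧ ¬(y ↔ x) ∧ y) = F, ((z ↔ x) ↔ (x ⊕ x) ∧ z) = F, so the formula = F.
Row x=T, y=F, z=T, w=F: (z ∧ w ∧ ¬(y ↔ x) ∧ y) = F, ((z ↔ x) ↔ (x ⊕ x) ∧ z) = F, so the formula = F.
Row x=T, y=F, z=T, w=T: (z ∧ w ∧ ¬(y ↔ x) ∧ y) = F, ((z ↔ x) ↔ (x ⊕ x) ∧ z) = F, so the formula = F.
Row x=T, y=T, z=F, w=T: (z ∧ w ∧ ¬(y ↔ x) ∧ y) = F, ((z ↔ x) ↔ (x ⊕ x) ∧ z) = T, so the formula = T.
Row x=T, y=T, z=T, w=F: (z ∧ w ∧ ¬(y ↔ x) ∧ y) = F, ((z ↔ x) ↔ (x ⊕ x) ∧ z) = F, so the formula = F.

F, F, F, T, F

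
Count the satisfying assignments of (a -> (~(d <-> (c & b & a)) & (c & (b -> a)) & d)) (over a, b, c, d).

  a   |   b   |   c   |   d   |   φ  
----- | ----- | ----- | ----- | -----
False | False | False | False |  True
False | False | False |  True |  True
False | False |  True | False |  True
False | False |  True |  True |  True
False |  True | False | False |  True
False |  True | False |  True |  True
False |  True |  True | False |  True
False |  True |  True |  True |  True
 True | False | False | False | False
 True | False | False |  True | False
 True | False |  True | False | False
 True | False |  True |  True |  True
 True |  True | False | False | False
 True |  True | False |  True | False
 True |  True |  True | False | False
 True |  True |  True |  True | False
The formula is true on 9 of the 16 rows.

9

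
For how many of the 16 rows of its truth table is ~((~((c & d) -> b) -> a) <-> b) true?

a | b | c | d | (c & d) | ((c & d) -> b) | ~((c & d) -> b) | (~((c & d) -> b) -> a) | φ
- | - | - | - | ------- | -------------- | --------------- | ---------------------- | -
T | T | T | T |    T    |       T        |        F        |           T            | F
T | T | T | F |    F    |       T        |        F        |           T            | F
T | T | F | T |    F    |       T        |        F        |           T            | F
T | T | F | F |    F    |       T        |        F        |           T            | F
T | F | T | T |    T    |       F        |        T        |           T            | T
T | F | T | F |    F    |       T        |        F        |           T            | T
T | F | F | T |    F    |       T        |        F        |           T            | T
T | F | F | F |    F    |       T        |        F        |           T            | T
F | T | T | T |    T    |       T        |        F        |           T            | F
F | T | T | F |    F    |       T        |        F        |           T            | F
F | T | F | T |    F    |       T        |        F        |           T            | F
F | T | F | F |    F    |       T        |        F        |           T            | F
F | F | T | T |    T    |       F        |        T        |           F            | F
F | F | T | F |    F    |       T        |        F        |           T            | T
F | F | F | T |    F    |       T        |        F        |           T            | T
F | F | F | F |    F    |       T        |        F        |           T            | T
The formula is true on 7 of the 16 rows.

7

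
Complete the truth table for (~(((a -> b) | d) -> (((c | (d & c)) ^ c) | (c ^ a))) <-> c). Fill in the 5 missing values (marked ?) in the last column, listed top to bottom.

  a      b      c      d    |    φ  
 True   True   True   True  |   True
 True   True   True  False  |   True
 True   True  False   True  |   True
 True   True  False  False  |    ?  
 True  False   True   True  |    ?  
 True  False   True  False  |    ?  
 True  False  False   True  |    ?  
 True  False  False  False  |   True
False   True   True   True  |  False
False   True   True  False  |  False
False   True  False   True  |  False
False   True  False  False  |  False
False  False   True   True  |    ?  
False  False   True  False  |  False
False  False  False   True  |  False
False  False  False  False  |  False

True, True, False, True, False

Row a=True, b=True, c=False, d=False: ~(((a -> b) | d) -> (((c | (d & c)) ^ c) | (c ^ a))) = False, so the formula = True.
Row a=True, b=False, c=True, d=True: ~(((a -> b) | d) -> (((c | (d & c)) ^ c) | (c ^ a))) = True, so the formula = True.
Row a=True, b=False, c=True, d=False: ~(((a -> b) | d) -> (((c | (d & c)) ^ c) | (c ^ a))) = False, so the formula = False.
Row a=True, b=False, c=False, d=True: ~(((a -> b) | d) -> (((c | (d & c)) ^ c) | (c ^ a))) = False, so the formula = True.
Row a=False, b=False, c=True, d=True: ~(((a -> b) | d) -> (((c | (d & c)) ^ c) | (c ^ a))) = False, so the formula = False.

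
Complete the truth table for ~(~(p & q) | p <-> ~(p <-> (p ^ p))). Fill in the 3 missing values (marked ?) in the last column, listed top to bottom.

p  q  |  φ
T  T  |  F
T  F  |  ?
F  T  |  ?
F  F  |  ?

Row p=T, q=F: (~(p & q) | p) = T, ~(p <-> (p ^ p)) = T, (~(p & q) | p <-> ~(p <-> (p ^ p))) = T, so the formula = F.
Row p=F, q=T: (~(p & q) | p) = T, ~(p <-> (p ^ p)) = F, (~(p & q) | p <-> ~(p <-> (p ^ p))) = F, so the formula = T.
Row p=F, q=F: (~(p & q) | p) = T, ~(p <-> (p ^ p)) = F, (~(p & q) | p <-> ~(p <-> (p ^ p))) = F, so the formula = T.

F, T, T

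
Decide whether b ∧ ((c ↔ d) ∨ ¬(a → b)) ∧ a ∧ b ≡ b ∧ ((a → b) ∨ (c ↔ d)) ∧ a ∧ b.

a | b | c | d || φ | ψ
F | F | F | F || F | F
F | F | F | T || F | F
F | F | T | F || F | F
F | F | T | T || F | F
F | T | F | F || F | F
F | T | F | T || F | F
F | T | T | F || F | F
F | T | T | T || F | F
T | F | F | F || F | F
T | F | F | T || F | F
T | F | T | F || F | F
T | F | T | T || F | F
T | T | F | F || T | T
T | T | F | T || F | T
T | T | T | F || F | T
T | T | T | T || T | T
The columns differ at a=T, b=T, c=F, d=T (φ=F, ψ=T), so they are not equivalent.

not equivalent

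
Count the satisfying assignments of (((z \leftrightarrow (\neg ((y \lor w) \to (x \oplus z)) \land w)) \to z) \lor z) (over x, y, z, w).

x | y | z | w || (y \lor w) | (x \oplus z) | φ
T | T | T | T ||     T      |      F       | T
T | T | T | F ||     T      |      F       | T
T | T | F | T ||     T      |      T       | F
T | T | F | F ||     T      |      T       | F
T | F | T | T ||     T      |      F       | T
T | F | T | F ||     F      |      F       | T
T | F | F | T ||     T      |      T       | F
T | F | F | F ||     F      |      T       | F
F | T | T | T ||     T      |      T       | T
F | T | T | F ||     T      |      T       | T
F | T | F | T ||     T      |      F       | T
F | T | F | F ||     T      |      F       | F
F | F | T | T ||     T      |      T       | T
F | F | T | F ||     F      |      T       | T
F | F | F | T ||     T      |      F       | T
F | F | F | F ||     F      |      F       | F
The formula is true on 10 of the 16 rows.

10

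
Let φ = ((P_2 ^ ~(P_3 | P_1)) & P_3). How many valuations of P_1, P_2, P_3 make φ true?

 P_1    P_2    P_3      (P_3 | P_1)  ~(P_3 | P_1)  (P_2 ^ ~(P_3 | P_1))  ((P_2 ^ ~(P_3 | P_1)) & P_3)
 True   True   True         True        False              True                      True            
 True   True  False         True        False              True                     False            
 True  False   True         True        False             False                     False            
 True  False  False         True        False             False                     False            
False   True   True         True        False              True                      True            
False   True  False        False         True             False                     False            
False  False   True         True        False             False                     False            
False  False  False        False         True              True                     False            
The formula is true on 2 of the 8 rows.

2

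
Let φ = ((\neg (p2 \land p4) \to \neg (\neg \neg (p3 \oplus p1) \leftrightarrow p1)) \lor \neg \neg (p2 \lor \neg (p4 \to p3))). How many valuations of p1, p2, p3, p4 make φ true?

14

p1 | p2 | p3 | p4 || (p2 \land p4) | \neg (p2 \land p4) | (p3 \oplus p1) | \neg (p3 \oplus p1) | \neg \neg (p3 \oplus p1) | (p4 \to p3) | \neg (p4 \to p3) | (p2 \lor \neg (p4 \to p3)) | φ
F  | F  | F  | F  ||       F       |         T          |       F        |          T          |            F             |      T      |        F         |             F              | F
F  | F  | F  | T  ||       F       |         T          |       F        |          T          |            F             |      F      |        T         |             T              | T
F  | F  | T  | F  ||       F       |         T          |       T        |          F          |            T             |      T      |        F         |             F              | T
F  | F  | T  | T  ||       F       |         T          |       T        |          F          |            T             |      T      |        F         |             F              | T
F  | T  | F  | F  ||       F       |         T          |       F        |          T          |            F             |      T      |        F         |             T              | T
F  | T  | F  | T  ||       T       |         F          |       F        |          T          |            F             |      F      |        T         |             T              | T
F  | T  | T  | F  ||       F       |         T          |       T        |          F          |            T             |      T      |        F         |             T              | T
F  | T  | T  | T  ||       T       |         F          |       T        |          F          |            T             |      T      |        F         |             T              | T
T  | F  | F  | F  ||       F       |         T          |       T        |          F          |            T             |      T      |        F         |             F              | F
T  | F  | F  | T  ||       F       |         T          |       T        |          F          |            T             |      F      |        T         |             T              | T
T  | F  | T  | F  ||       F       |         T          |       F        |          T          |            F             |      T      |        F         |             F              | T
T  | F  | T  | T  ||       F       |         T          |       F        |          T          |            F             |      T      |        F         |             F              | T
T  | T  | F  | F  ||       F       |         T          |       T        |          F          |            T             |      T      |        F         |             T              | T
T  | T  | F  | T  ||       T       |         F          |       T        |          F          |            T             |      F      |        T         |             T              | T
T  | T  | T  | F  ||       F       |         T          |       F        |          T          |            F             |      T      |        F         |             T              | T
T  | T  | T  | T  ||       T       |         F          |       F        |          T          |            F             |      T      |        F         |             T              | T
The formula is true on 14 of the 16 rows.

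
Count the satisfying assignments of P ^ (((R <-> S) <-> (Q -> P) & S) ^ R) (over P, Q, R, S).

10

P | Q | R | S | φ
- | - | - | - | -
F | F | F | F | F
F | F | F | T | F
F | F | T | F | F
F | F | T | T | F
F | T | F | F | F
F | T | F | T | T
F | T | T | F | F
F | T | T | T | T
T | F | F | F | T
T | F | F | T | T
T | F | T | F | T
T | F | T | T | T
T | T | F | F | T
T | T | F | T | T
T | T | T | F | T
T | T | T | T | T
The formula is true on 10 of the 16 rows.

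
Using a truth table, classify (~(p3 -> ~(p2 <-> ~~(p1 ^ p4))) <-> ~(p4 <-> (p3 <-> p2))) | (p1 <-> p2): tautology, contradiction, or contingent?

p1 | p2 | p3 | p4 | φ
-- | -- | -- | -- | -
T  | T  | T  | T  | T
T  | T  | T  | F  | T
T  | T  | F  | T  | T
T  | T  | F  | F  | T
T  | F  | T  | T  | T
T  | F  | T  | F  | T
T  | F  | F  | T  | T
T  | F  | F  | F  | F
F  | T  | T  | T  | F
F  | T  | T  | F  | F
F  | T  | F  | T  | F
F  | T  | F  | F  | T
F  | F  | T  | T  | T
F  | F  | T  | F  | T
F  | F  | F  | T  | T
F  | F  | F  | F  | T
12 of 16 rows are T, so the formula is contingent.

contingent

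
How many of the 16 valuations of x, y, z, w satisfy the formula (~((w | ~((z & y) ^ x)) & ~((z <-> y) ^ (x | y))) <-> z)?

x  y  z  w     (z & y)  ((z & y) ^ x)  ~((z & y) ^ x)  (w | ~((z & y) ^ x))  (z <-> y)  (x | y)  ((z <-> y) ^ (x | y))  ~((z <-> y) ^ (x | y))  φ
T  T  T  T        T           F              T                  T                T         T               F                      T             F
T  T  T  F        T           F              T                  T                T         T               F                      T             F
T  T  F  T        F           T              F                  T                F         T               T                      F             F
T  T  F  F        F           T              F                  F                F         T               T                      F             F
T  F  T  T        F           T              F                  T                F         T               T                      F             T
T  F  T  F        F           T              F                  F                F         T               T                      F             T
T  F  F  T        F           T              F                  T                T         T               F                      T             T
T  F  F  F        F           T              F                  F                T         T               F                      T             F
F  T  T  T        T           T              F                  T                T         T               F                      T             F
F  T  T  F        T           T              F                  F                T         T               F                      T             T
F  T  F  T        F           F              T                  T                F         T               T                      F             F
F  T  F  F        F           F              T                  T                F         T               T                      F             F
F  F  T  T        F           F              T                  T                F         F               F                      T             F
F  F  T  F        F           F              T                  T                F         F               F                      T             F
F  F  F  T        F           F              T                  T                T         F               T                      F             F
F  F  F  F        F           F              T                  T                T         F               T                      F             F
The formula is true on 4 of the 16 rows.

4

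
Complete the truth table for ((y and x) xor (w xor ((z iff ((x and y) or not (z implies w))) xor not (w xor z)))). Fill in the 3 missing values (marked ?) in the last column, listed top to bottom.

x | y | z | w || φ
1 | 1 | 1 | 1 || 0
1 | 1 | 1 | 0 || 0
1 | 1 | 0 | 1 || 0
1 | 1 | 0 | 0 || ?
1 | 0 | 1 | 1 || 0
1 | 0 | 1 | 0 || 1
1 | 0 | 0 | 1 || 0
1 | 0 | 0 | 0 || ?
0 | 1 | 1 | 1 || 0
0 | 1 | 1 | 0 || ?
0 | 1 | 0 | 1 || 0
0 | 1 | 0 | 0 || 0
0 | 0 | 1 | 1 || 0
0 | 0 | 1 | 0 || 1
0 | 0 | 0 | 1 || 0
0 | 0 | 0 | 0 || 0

Row x=1, y=1, z=0, w=0: (y and x) = 1, (w xor ((z iff ((x and y) or not (z implies w))) xor not (w xor z))) = 1, so the formula = 0.
Row x=1, y=0, z=0, w=0: (y and x) = 0, (w xor ((z iff ((x and y) or not (z implies w))) xor not (w xor z))) = 0, so the formula = 0.
Row x=0, y=1, z=1, w=0: (y and x) = 0, (w xor ((z iff ((x and y) or not (z implies w))) xor not (w xor z))) = 1, so the formula = 1.

0, 0, 1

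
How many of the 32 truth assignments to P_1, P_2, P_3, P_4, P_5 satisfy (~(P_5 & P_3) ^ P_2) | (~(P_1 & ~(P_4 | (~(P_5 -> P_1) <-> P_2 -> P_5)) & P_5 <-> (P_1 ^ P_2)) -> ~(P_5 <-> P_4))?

28

P_1  P_2  P_3  P_4  P_5  |  φ
 F    F    F    F    F   |  T
 F    F    F    F    T   |  T
 F    F    F    T    F   |  T
 F    F    F    T    T   |  T
 F    F    T    F    F   |  T
 F    F    T    F    T   |  T
 F    F    T    T    F   |  T
 F    F    T    T    T   |  T
 F    T    F    F    F   |  F
 F    T    F    F    T   |  T
 F    T    F    T    F   |  T
 F    T    F    T    T   |  F
 F    T    T    F    F   |  F
 F    T    T    F    T   |  T
 F    T    T    T    F   |  T
 F    T    T    T    T   |  T
 T    F    F    F    F   |  T
 T    F    F    F    T   |  T
 T    F    F    T    F   |  T
 T    F    F    T    T   |  T
 T    F    T    F    F   |  T
 T    F    T    F    T   |  T
 T    F    T    T    F   |  T
 T    F    T    T    T   |  F
 T    T    F    F    F   |  T
 T    T    F    F    T   |  T
 T    T    F    T    F   |  T
 T    T    F    T    T   |  T
 T    T    T    F    F   |  T
 T    T    T    F    T   |  T
 T    T    T    T    F   |  T
 T    T    T    T    T   |  T
The formula is true on 28 of the 32 rows.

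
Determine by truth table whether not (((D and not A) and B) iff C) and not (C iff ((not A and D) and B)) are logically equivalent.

equivalent

A  B  C  D  |  φ  ψ
F  F  F  F  |  F  F
F  F  F  T  |  F  F
F  F  T  F  |  T  T
F  F  T  T  |  T  T
F  T  F  F  |  F  F
F  T  F  T  |  T  T
F  T  T  F  |  T  T
F  T  T  T  |  F  F
T  F  F  F  |  F  F
T  F  F  T  |  F  F
T  F  T  F  |  T  T
T  F  T  T  |  T  T
T  T  F  F  |  F  F
T  T  F  T  |  F  F
T  T  T  F  |  T  T
T  T  T  T  |  T  T
The columns for φ and ψ agree on every row, so they are logically equivalent.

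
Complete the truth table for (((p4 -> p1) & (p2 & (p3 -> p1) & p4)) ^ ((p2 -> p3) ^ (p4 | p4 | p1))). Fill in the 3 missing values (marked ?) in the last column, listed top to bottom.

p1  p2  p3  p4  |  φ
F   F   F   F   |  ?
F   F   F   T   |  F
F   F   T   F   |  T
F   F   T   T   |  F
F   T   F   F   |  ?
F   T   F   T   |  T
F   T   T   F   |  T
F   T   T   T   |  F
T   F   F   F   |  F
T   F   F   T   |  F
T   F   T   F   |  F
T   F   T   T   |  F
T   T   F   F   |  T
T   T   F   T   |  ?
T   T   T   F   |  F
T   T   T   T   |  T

T, F, F

Row p1=F, p2=F, p3=F, p4=F: ((p4 -> p1) & (p2 & (p3 -> p1) & p4)) = F, ((p2 -> p3) ^ (p4 | p4 | p1)) = T, so the formula = T.
Row p1=F, p2=T, p3=F, p4=F: ((p4 -> p1) & (p2 & (p3 -> p1) & p4)) = F, ((p2 -> p3) ^ (p4 | p4 | p1)) = F, so the formula = F.
Row p1=T, p2=T, p3=F, p4=T: ((p4 -> p1) & (p2 & (p3 -> p1) & p4)) = T, ((p2 -> p3) ^ (p4 | p4 | p1)) = T, so the formula = F.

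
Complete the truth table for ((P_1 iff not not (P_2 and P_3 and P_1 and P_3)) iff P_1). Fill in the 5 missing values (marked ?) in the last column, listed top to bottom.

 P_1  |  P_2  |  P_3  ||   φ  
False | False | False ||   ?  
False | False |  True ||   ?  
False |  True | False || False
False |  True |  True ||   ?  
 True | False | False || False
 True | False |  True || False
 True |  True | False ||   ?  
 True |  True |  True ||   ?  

Row P_1=False, P_2=False, P_3=False: (P_1 iff not not (P_2 and P_3 and P_1 and P_3)) = True, so the formula = False.
Row P_1=False, P_2=False, P_3=True: (P_1 iff not not (P_2 and P_3 and P_1 and P_3)) = True, so the formula = False.
Row P_1=False, P_2=True, P_3=True: (P_1 iff not not (P_2 and P_3 and P_1 and P_3)) = True, so the formula = False.
Row P_1=True, P_2=True, P_3=False: (P_1 iff not not (P_2 and P_3 and P_1 and P_3)) = False, so the formula = False.
Row P_1=True, P_2=True, P_3=True: (P_1 iff not not (P_2 and P_3 and P_1 and P_3)) = True, so the formula = True.

False, False, False, False, True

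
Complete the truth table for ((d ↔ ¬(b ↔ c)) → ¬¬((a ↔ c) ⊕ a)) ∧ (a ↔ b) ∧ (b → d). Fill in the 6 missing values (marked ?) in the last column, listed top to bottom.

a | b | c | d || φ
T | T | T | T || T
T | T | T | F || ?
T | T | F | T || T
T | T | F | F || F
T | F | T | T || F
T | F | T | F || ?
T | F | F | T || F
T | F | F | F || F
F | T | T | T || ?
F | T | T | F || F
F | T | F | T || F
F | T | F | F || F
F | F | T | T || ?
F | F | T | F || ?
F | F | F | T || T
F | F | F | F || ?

F, F, F, F, T, T

Row a=T, b=T, c=T, d=F: ((d ↔ ¬(b ↔ c)) → ¬¬((a ↔ c) ⊕ a)) = F, (a ↔ b) = T, (b → d) = F, so the formula = F.
Row a=T, b=F, c=T, d=F: ((d ↔ ¬(b ↔ c)) → ¬¬((a ↔ c) ⊕ a)) = T, (a ↔ b) = F, (b → d) = T, so the formula = F.
Row a=F, b=T, c=T, d=T: ((d ↔ ¬(b ↔ c)) → ¬¬((a ↔ c) ⊕ a)) = T, (a ↔ b) = F, (b → d) = T, so the formula = F.
Row a=F, b=F, c=T, d=T: ((d ↔ ¬(b ↔ c)) → ¬¬((a ↔ c) ⊕ a)) = F, (a ↔ b) = T, (b → d) = T, so the formula = F.
Row a=F, b=F, c=T, d=F: ((d ↔ ¬(b ↔ c)) → ¬¬((a ↔ c) ⊕ a)) = T, (a ↔ b) = T, (b → d) = T, so the formula = T.
Row a=F, b=F, c=F, d=F: ((d ↔ ¬(b ↔ c)) → ¬¬((a ↔ c) ⊕ a)) = T, (a ↔ b) = T, (b → d) = T, so the formula = T.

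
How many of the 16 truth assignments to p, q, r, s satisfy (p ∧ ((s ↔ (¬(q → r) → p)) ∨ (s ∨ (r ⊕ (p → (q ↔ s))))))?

6

p | q | r | s | (q → r) | ¬(q → r) | (¬(q → r) → p) | (s ↔ (¬(q → r) → p)) | (q ↔ s) | (p → (q ↔ s)) | (r ⊕ (p → (q ↔ s))) | (s ∨ (r ⊕ (p → (q ↔ s)))) | φ
- | - | - | - | ------- | -------- | -------------- | -------------------- | ------- | ------------- | ------------------- | ------------------------- | -
T | T | T | T |    T    |    F     |       T        |          T           |    T    |       T       |          F          |             T             | T
T | T | T | F |    T    |    F     |       T        |          F           |    F    |       F       |          T          |             T             | T
T | T | F | T |    F    |    T     |       T        |          T           |    T    |       T       |          T          |             T             | T
T | T | F | F |    F    |    T     |       T        |          F           |    F    |       F       |          F          |             F             | F
T | F | T | T |    T    |    F     |       T        |          T           |    F    |       F       |          T          |             T             | T
T | F | T | F |    T    |    F     |       T        |          F           |    T    |       T       |          F          |             F             | F
T | F | F | T |    T    |    F     |       T        |          T           |    F    |       F       |          F          |             T             | T
T | F | F | F |    T    |    F     |       T        |          F           |    T    |       T       |          T          |             T             | T
F | T | T | T |    T    |    F     |       T        |          T           |    T    |       T       |          F          |             T             | F
F | T | T | F |    T    |    F     |       T        |          F           |    F    |       T       |          F          |             F             | F
F | T | F | T |    F    |    T     |       F        |          F           |    T    |       T       |          T          |             T             | F
F | T | F | F |    F    |    T     |       F        |          T           |    F    |       T       |          T          |             T             | F
F | F | T | T |    T    |    F     |       T        |          T           |    F    |       T       |          F          |             T             | F
F | F | T | F |    T    |    F     |       T        |          F           |    T    |       T       |          F          |             F             | F
F | F | F | T |    T    |    F     |       T        |          T           |    F    |       T       |          T          |             T             | F
F | F | F | F |    T    |    F     |       T        |          F           |    T    |       T       |          T          |             T             | F
The formula is true on 6 of the 16 rows.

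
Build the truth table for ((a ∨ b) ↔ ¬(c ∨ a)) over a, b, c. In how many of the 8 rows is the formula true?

2

  a   |   b   |   c   || (a ∨ b) | (c ∨ a) | ¬(c ∨ a) | ((a ∨ b) ↔ ¬(c ∨ a))
 True |  True |  True ||   True  |   True  |  False   |        False        
 True |  True | False ||   True  |   True  |  False   |        False        
 True | False |  True ||   True  |   True  |  False   |        False        
 True | False | False ||   True  |   True  |  False   |        False        
False |  True |  True ||   True  |   True  |  False   |        False        
False |  True | False ||   True  |  False  |   True   |         True        
False | False |  True ||  False  |   True  |  False   |         True        
False | False | False ||  False  |  False  |   True   |        False        
The formula is true on 2 of the 8 rows.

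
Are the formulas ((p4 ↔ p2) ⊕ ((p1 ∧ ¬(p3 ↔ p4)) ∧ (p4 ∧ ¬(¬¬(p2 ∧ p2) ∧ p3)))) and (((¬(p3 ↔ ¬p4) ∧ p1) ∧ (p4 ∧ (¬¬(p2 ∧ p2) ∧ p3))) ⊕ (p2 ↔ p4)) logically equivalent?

p1  p2  p3  p4  |  φ  ψ
F   F   F   F   |  T  T
F   F   F   T   |  F  F
F   F   T   F   |  T  T
F   F   T   T   |  F  F
F   T   F   F   |  F  F
F   T   F   T   |  T  T
F   T   T   F   |  F  F
F   T   T   T   |  T  T
T   F   F   F   |  T  T
T   F   F   T   |  T  F
T   F   T   F   |  T  T
T   F   T   T   |  F  F
T   T   F   F   |  F  F
T   T   F   T   |  F  T
T   T   T   F   |  F  F
T   T   T   T   |  T  F
The columns differ at p1=T, p2=F, p3=F, p4=T (φ=T, ψ=F), so they are not equivalent.

not equivalent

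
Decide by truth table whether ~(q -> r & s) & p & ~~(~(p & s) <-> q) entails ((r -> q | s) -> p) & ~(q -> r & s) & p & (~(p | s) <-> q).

p  q  r  s  |  φ  ψ
T  T  T  T  |  F  F
T  T  T  F  |  T  F
T  T  F  T  |  F  F
T  T  F  F  |  T  F
T  F  T  T  |  F  F
T  F  T  F  |  F  F
T  F  F  T  |  F  F
T  F  F  F  |  F  F
F  T  T  T  |  F  F
F  T  T  F  |  F  F
F  T  F  T  |  F  F
F  T  F  F  |  F  F
F  F  T  T  |  F  F
F  F  T  F  |  F  F
F  F  F  T  |  F  F
F  F  F  F  |  F  F
At p=T, q=T, r=T, s=F we have φ true but ψ false, so φ does not entail ψ.

no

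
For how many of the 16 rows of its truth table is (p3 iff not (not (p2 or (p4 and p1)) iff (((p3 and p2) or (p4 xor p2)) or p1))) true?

p1  p2  p3  p4  |  (p4 and p1)  (p2 or (p4 and p1))  not (p2 or (p4 and p1))  (p3 and p2)  (p4 xor p2)  ((p3 and p2) or (p4 xor p2))  φ
T   T   T   T   |       T                T                      F                  T            F                    T                T
T   T   T   F   |       F                T                      F                  T            T                    T                T
T   T   F   T   |       T                T                      F                  F            F                    F                F
T   T   F   F   |       F                T                      F                  F            T                    T                F
T   F   T   T   |       T                T                      F                  F            T                    T                T
T   F   T   F   |       F                F                      T                  F            F                    F                F
T   F   F   T   |       T                T                      F                  F            T                    T                F
T   F   F   F   |       F                F                      T                  F            F                    F                T
F   T   T   T   |       F                T                      F                  T            F                    T                T
F   T   T   F   |       F                T                      F                  T            T                    T                T
F   T   F   T   |       F                T                      F                  F            F                    F                T
F   T   F   F   |       F                T                      F                  F            T                    T                F
F   F   T   T   |       F                F                      T                  F            T                    T                F
F   F   T   F   |       F                F                      T                  F            F                    F                T
F   F   F   T   |       F                F                      T                  F            T                    T                T
F   F   F   F   |       F                F                      T                  F            F                    F                F
The formula is true on 9 of the 16 rows.

9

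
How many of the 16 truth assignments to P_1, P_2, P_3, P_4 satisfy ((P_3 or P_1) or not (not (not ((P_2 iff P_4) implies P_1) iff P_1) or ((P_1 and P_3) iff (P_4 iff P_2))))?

12

P_1 | P_2 | P_3 | P_4 | φ
--- | --- | --- | --- | -
 T  |  T  |  T  |  T  | T
 T  |  T  |  T  |  F  | T
 T  |  T  |  F  |  T  | T
 T  |  T  |  F  |  F  | T
 T  |  F  |  T  |  T  | T
 T  |  F  |  T  |  F  | T
 T  |  F  |  F  |  T  | T
 T  |  F  |  F  |  F  | T
 F  |  T  |  T  |  T  | T
 F  |  T  |  T  |  F  | T
 F  |  T  |  F  |  T  | F
 F  |  T  |  F  |  F  | F
 F  |  F  |  T  |  T  | T
 F  |  F  |  T  |  F  | T
 F  |  F  |  F  |  T  | F
 F  |  F  |  F  |  F  | F
The formula is true on 12 of the 16 rows.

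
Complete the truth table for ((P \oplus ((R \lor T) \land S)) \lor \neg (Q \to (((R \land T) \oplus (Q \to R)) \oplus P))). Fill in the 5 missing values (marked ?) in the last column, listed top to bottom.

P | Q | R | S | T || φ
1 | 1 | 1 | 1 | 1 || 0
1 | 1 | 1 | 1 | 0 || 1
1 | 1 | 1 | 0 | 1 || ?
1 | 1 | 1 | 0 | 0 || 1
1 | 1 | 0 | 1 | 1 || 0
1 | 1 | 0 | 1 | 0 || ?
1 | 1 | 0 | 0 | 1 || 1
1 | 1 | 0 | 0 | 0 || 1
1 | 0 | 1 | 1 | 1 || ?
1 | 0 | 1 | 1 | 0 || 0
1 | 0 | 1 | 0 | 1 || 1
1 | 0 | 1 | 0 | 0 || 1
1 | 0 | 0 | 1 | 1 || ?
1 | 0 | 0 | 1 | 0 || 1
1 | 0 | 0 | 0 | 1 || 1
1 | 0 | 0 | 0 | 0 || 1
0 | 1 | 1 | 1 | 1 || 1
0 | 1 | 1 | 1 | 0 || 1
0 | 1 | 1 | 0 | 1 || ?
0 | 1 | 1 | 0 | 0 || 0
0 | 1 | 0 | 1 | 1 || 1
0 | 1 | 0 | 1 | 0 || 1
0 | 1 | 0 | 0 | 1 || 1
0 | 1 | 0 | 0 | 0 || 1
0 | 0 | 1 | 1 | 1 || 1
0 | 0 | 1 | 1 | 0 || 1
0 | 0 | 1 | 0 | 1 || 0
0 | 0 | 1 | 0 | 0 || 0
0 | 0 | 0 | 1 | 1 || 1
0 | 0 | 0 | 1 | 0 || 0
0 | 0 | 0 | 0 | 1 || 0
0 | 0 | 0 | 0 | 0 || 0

1, 1, 0, 0, 1

Row P=1, Q=1, R=1, S=0, T=1: (P \oplus ((R \lor T) \land S)) = 1, \neg (Q \to (((R \land T) \oplus (Q \to R)) \oplus P)) = 0, so the formula = 1.
Row P=1, Q=1, R=0, S=1, T=0: (P \oplus ((R \lor T) \land S)) = 1, \neg (Q \to (((R \land T) \oplus (Q \to R)) \oplus P)) = 0, so the formula = 1.
Row P=1, Q=0, R=1, S=1, T=1: (P \oplus ((R \lor T) \land S)) = 0, \neg (Q \to (((R \land T) \oplus (Q \to R)) \oplus P)) = 0, so the formula = 0.
Row P=1, Q=0, R=0, S=1, T=1: (P \oplus ((R \lor T) \land S)) = 0, \neg (Q \to (((R \land T) \oplus (Q \to R)) \oplus P)) = 0, so the formula = 0.
Row P=0, Q=1, R=1, S=0, T=1: (P \oplus ((R \lor T) \land S)) = 0, \neg (Q \to (((R \land T) \oplus (Q \to R)) \oplus P)) = 1, so the formula = 1.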